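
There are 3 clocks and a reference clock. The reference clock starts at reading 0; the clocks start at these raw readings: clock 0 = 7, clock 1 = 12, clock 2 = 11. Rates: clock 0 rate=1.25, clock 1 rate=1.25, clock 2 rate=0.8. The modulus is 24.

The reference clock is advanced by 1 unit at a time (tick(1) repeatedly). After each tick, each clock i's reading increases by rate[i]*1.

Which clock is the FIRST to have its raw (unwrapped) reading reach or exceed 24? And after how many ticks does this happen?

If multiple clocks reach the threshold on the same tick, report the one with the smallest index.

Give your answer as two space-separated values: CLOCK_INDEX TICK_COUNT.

Answer: 1 10

Derivation:
clock 0: start=7, rate=1.25, needs 24-7 = 17; ticks = ceil(17/1.25) = ceil(13.6000) = 14; reading at tick 14 = 7 + 1.25*14 = 24.5000
clock 1: start=12, rate=1.25, needs 24-12 = 12; ticks = ceil(12/1.25) = ceil(9.6000) = 10; reading at tick 10 = 12 + 1.25*10 = 24.5000
clock 2: start=11, rate=0.8, needs 24-11 = 13; ticks = ceil(13/0.8) = ceil(16.2500) = 17; reading at tick 17 = 11 + 0.8*17 = 24.6000
Minimum tick count = 10; winners = [1]; smallest index = 1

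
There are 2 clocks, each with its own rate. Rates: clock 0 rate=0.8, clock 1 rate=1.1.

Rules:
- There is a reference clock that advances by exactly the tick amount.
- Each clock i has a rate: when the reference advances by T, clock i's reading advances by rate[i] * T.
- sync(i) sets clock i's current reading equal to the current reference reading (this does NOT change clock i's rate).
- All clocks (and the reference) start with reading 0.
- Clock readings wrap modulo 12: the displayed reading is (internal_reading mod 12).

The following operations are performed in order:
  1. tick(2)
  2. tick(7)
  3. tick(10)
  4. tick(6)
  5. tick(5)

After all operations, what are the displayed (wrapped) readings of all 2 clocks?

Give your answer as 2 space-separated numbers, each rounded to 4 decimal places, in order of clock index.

After op 1 tick(2): ref=2.0000 raw=[1.6000 2.2000]
After op 2 tick(7): ref=9.0000 raw=[7.2000 9.9000]
After op 3 tick(10): ref=19.0000 raw=[15.2000 20.9000]
After op 4 tick(6): ref=25.0000 raw=[20.0000 27.5000]
After op 5 tick(5): ref=30.0000 raw=[24.0000 33.0000]
Wrap final raw readings (mod 12): 24.0000 mod 12 = 0.0000; 33.0000 mod 12 = 9.0000

Answer: 0.0000 9.0000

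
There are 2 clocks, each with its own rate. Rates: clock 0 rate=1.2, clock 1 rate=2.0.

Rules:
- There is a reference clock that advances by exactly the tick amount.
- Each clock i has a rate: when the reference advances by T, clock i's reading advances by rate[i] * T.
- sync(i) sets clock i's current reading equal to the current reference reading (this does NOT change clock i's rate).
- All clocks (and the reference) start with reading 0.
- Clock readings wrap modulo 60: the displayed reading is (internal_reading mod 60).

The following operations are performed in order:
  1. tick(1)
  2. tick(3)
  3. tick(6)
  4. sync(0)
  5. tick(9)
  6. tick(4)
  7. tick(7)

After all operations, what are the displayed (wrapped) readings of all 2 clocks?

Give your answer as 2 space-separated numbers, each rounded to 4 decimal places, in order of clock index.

Answer: 34.0000 0.0000

Derivation:
After op 1 tick(1): ref=1.0000 raw=[1.2000 2.0000]
After op 2 tick(3): ref=4.0000 raw=[4.8000 8.0000]
After op 3 tick(6): ref=10.0000 raw=[12.0000 20.0000]
After op 4 sync(0): ref=10.0000 raw=[10.0000 20.0000]
After op 5 tick(9): ref=19.0000 raw=[20.8000 38.0000]
After op 6 tick(4): ref=23.0000 raw=[25.6000 46.0000]
After op 7 tick(7): ref=30.0000 raw=[34.0000 60.0000]
Wrap final raw readings (mod 60): 34.0000 mod 60 = 34.0000; 60.0000 mod 60 = 0.0000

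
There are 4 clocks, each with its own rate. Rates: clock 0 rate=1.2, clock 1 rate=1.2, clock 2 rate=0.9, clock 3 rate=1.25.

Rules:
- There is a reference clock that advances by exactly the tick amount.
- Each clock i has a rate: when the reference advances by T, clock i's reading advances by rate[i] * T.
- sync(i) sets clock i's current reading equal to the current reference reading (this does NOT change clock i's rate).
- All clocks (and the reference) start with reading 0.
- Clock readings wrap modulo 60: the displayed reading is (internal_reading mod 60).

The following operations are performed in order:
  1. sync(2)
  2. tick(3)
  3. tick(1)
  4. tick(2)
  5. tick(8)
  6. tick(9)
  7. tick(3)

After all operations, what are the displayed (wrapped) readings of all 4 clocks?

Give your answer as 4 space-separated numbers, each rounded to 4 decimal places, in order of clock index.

Answer: 31.2000 31.2000 23.4000 32.5000

Derivation:
After op 1 sync(2): ref=0.0000 raw=[0.0000 0.0000 0.0000 0.0000]
After op 2 tick(3): ref=3.0000 raw=[3.6000 3.6000 2.7000 3.7500]
After op 3 tick(1): ref=4.0000 raw=[4.8000 4.8000 3.6000 5.0000]
After op 4 tick(2): ref=6.0000 raw=[7.2000 7.2000 5.4000 7.5000]
After op 5 tick(8): ref=14.0000 raw=[16.8000 16.8000 12.6000 17.5000]
After op 6 tick(9): ref=23.0000 raw=[27.6000 27.6000 20.7000 28.7500]
After op 7 tick(3): ref=26.0000 raw=[31.2000 31.2000 23.4000 32.5000]
Wrap final raw readings (mod 60): 31.2000 mod 60 = 31.2000; 31.2000 mod 60 = 31.2000; 23.4000 mod 60 = 23.4000; 32.5000 mod 60 = 32.5000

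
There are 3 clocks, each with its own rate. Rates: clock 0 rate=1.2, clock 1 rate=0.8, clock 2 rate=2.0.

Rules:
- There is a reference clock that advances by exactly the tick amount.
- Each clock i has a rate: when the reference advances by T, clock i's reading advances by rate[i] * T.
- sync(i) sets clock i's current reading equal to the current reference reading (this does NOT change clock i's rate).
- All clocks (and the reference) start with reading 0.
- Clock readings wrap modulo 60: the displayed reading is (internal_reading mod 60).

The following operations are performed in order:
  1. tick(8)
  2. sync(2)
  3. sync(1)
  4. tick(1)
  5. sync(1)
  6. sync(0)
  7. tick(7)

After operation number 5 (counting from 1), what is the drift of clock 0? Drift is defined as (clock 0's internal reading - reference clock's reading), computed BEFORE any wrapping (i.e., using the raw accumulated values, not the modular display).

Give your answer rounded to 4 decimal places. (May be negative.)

After op 1 tick(8): ref=8.0000 raw=[9.6000 6.4000 16.0000]
After op 2 sync(2): ref=8.0000 raw=[9.6000 6.4000 8.0000]
After op 3 sync(1): ref=8.0000 raw=[9.6000 8.0000 8.0000]
After op 4 tick(1): ref=9.0000 raw=[10.8000 8.8000 10.0000]
After op 5 sync(1): ref=9.0000 raw=[10.8000 9.0000 10.0000]
Drift of clock 0 after op 5: 10.8000 - 9.0000 = 1.8000

Answer: 1.8000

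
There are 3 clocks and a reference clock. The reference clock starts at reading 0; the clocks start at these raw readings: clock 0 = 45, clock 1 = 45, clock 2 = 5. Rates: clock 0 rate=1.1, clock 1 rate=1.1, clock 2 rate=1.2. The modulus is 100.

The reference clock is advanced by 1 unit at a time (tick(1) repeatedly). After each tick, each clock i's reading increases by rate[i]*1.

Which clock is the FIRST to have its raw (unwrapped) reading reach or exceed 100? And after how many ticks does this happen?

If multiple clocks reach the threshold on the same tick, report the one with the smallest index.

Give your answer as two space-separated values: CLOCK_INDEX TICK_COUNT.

Answer: 0 50

Derivation:
clock 0: start=45, rate=1.1, needs 100-45 = 55; ticks = ceil(55/1.1) = ceil(50.0000) = 50; reading at tick 50 = 45 + 1.1*50 = 100.0000
clock 1: start=45, rate=1.1, needs 100-45 = 55; ticks = ceil(55/1.1) = ceil(50.0000) = 50; reading at tick 50 = 45 + 1.1*50 = 100.0000
clock 2: start=5, rate=1.2, needs 100-5 = 95; ticks = ceil(95/1.2) = ceil(79.1667) = 80; reading at tick 80 = 5 + 1.2*80 = 101.0000
Minimum tick count = 50; winners = [0, 1]; smallest index = 0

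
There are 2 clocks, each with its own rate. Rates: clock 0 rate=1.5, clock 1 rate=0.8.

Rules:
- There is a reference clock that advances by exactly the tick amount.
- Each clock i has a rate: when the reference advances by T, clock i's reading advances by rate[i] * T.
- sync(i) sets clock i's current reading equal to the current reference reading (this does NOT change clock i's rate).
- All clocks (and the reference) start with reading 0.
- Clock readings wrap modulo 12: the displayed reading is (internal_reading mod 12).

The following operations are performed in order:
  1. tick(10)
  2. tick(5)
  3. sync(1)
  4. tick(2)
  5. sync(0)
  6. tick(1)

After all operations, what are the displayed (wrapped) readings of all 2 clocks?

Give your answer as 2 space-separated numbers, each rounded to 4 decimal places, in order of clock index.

Answer: 6.5000 5.4000

Derivation:
After op 1 tick(10): ref=10.0000 raw=[15.0000 8.0000]
After op 2 tick(5): ref=15.0000 raw=[22.5000 12.0000]
After op 3 sync(1): ref=15.0000 raw=[22.5000 15.0000]
After op 4 tick(2): ref=17.0000 raw=[25.5000 16.6000]
After op 5 sync(0): ref=17.0000 raw=[17.0000 16.6000]
After op 6 tick(1): ref=18.0000 raw=[18.5000 17.4000]
Wrap final raw readings (mod 12): 18.5000 mod 12 = 6.5000; 17.4000 mod 12 = 5.4000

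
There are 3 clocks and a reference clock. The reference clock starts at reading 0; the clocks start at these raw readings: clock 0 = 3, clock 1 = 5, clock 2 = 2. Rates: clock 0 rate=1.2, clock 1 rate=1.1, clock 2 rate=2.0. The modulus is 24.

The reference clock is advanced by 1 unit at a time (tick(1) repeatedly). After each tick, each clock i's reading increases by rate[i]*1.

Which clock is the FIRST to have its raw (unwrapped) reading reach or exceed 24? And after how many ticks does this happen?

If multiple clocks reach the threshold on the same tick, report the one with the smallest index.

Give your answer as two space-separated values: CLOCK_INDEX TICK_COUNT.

Answer: 2 11

Derivation:
clock 0: start=3, rate=1.2, needs 24-3 = 21; ticks = ceil(21/1.2) = ceil(17.5000) = 18; reading at tick 18 = 3 + 1.2*18 = 24.6000
clock 1: start=5, rate=1.1, needs 24-5 = 19; ticks = ceil(19/1.1) = ceil(17.2727) = 18; reading at tick 18 = 5 + 1.1*18 = 24.8000
clock 2: start=2, rate=2.0, needs 24-2 = 22; ticks = ceil(22/2.0) = ceil(11.0000) = 11; reading at tick 11 = 2 + 2.0*11 = 24.0000
Minimum tick count = 11; winners = [2]; smallest index = 2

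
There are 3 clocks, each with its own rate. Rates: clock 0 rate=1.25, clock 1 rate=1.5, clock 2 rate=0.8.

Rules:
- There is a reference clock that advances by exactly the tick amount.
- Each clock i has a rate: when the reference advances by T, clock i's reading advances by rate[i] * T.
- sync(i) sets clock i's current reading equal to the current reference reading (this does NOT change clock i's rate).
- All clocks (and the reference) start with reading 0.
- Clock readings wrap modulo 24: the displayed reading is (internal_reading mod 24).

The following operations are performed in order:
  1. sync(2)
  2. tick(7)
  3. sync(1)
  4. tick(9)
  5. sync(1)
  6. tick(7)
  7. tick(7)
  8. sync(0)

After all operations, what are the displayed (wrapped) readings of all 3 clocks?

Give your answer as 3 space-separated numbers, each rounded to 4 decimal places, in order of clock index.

Answer: 6.0000 13.0000 0.0000

Derivation:
After op 1 sync(2): ref=0.0000 raw=[0.0000 0.0000 0.0000]
After op 2 tick(7): ref=7.0000 raw=[8.7500 10.5000 5.6000]
After op 3 sync(1): ref=7.0000 raw=[8.7500 7.0000 5.6000]
After op 4 tick(9): ref=16.0000 raw=[20.0000 20.5000 12.8000]
After op 5 sync(1): ref=16.0000 raw=[20.0000 16.0000 12.8000]
After op 6 tick(7): ref=23.0000 raw=[28.7500 26.5000 18.4000]
After op 7 tick(7): ref=30.0000 raw=[37.5000 37.0000 24.0000]
After op 8 sync(0): ref=30.0000 raw=[30.0000 37.0000 24.0000]
Wrap final raw readings (mod 24): 30.0000 mod 24 = 6.0000; 37.0000 mod 24 = 13.0000; 24.0000 mod 24 = 0.0000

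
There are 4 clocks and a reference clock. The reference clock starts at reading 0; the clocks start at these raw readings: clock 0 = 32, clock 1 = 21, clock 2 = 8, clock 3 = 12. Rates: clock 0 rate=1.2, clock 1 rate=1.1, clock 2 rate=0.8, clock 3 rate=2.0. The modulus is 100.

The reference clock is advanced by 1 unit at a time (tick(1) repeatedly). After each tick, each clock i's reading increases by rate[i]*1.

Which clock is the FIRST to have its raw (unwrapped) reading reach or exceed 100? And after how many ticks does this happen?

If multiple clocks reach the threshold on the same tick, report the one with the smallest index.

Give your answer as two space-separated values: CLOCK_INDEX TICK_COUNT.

clock 0: start=32, rate=1.2, needs 100-32 = 68; ticks = ceil(68/1.2) = ceil(56.6667) = 57; reading at tick 57 = 32 + 1.2*57 = 100.4000
clock 1: start=21, rate=1.1, needs 100-21 = 79; ticks = ceil(79/1.1) = ceil(71.8182) = 72; reading at tick 72 = 21 + 1.1*72 = 100.2000
clock 2: start=8, rate=0.8, needs 100-8 = 92; ticks = ceil(92/0.8) = ceil(115.0000) = 115; reading at tick 115 = 8 + 0.8*115 = 100.0000
clock 3: start=12, rate=2.0, needs 100-12 = 88; ticks = ceil(88/2.0) = ceil(44.0000) = 44; reading at tick 44 = 12 + 2.0*44 = 100.0000
Minimum tick count = 44; winners = [3]; smallest index = 3

Answer: 3 44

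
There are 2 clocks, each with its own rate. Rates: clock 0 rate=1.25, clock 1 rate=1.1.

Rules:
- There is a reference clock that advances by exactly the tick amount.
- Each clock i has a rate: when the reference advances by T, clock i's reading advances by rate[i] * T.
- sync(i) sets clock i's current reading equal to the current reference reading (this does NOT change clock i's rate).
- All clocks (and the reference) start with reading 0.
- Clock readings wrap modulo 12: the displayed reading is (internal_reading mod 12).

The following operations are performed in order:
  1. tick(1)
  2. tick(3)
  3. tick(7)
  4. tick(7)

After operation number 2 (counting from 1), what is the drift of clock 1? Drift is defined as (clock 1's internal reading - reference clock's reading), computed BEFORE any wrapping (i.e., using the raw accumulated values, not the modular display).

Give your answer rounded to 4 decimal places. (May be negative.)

After op 1 tick(1): ref=1.0000 raw=[1.2500 1.1000]
After op 2 tick(3): ref=4.0000 raw=[5.0000 4.4000]
Drift of clock 1 after op 2: 4.4000 - 4.0000 = 0.4000

Answer: 0.4000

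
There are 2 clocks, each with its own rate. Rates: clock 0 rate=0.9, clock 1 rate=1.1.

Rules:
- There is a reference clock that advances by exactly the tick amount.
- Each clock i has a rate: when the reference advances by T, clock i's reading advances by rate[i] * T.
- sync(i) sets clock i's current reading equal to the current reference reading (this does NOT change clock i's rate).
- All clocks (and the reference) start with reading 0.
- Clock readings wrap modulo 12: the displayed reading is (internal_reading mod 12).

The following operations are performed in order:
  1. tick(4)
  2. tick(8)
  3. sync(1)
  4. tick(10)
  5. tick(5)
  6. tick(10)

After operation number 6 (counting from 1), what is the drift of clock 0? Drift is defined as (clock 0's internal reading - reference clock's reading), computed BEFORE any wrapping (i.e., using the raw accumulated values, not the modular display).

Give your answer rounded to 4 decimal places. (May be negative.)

Answer: -3.7000

Derivation:
After op 1 tick(4): ref=4.0000 raw=[3.6000 4.4000]
After op 2 tick(8): ref=12.0000 raw=[10.8000 13.2000]
After op 3 sync(1): ref=12.0000 raw=[10.8000 12.0000]
After op 4 tick(10): ref=22.0000 raw=[19.8000 23.0000]
After op 5 tick(5): ref=27.0000 raw=[24.3000 28.5000]
After op 6 tick(10): ref=37.0000 raw=[33.3000 39.5000]
Drift of clock 0 after op 6: 33.3000 - 37.0000 = -3.7000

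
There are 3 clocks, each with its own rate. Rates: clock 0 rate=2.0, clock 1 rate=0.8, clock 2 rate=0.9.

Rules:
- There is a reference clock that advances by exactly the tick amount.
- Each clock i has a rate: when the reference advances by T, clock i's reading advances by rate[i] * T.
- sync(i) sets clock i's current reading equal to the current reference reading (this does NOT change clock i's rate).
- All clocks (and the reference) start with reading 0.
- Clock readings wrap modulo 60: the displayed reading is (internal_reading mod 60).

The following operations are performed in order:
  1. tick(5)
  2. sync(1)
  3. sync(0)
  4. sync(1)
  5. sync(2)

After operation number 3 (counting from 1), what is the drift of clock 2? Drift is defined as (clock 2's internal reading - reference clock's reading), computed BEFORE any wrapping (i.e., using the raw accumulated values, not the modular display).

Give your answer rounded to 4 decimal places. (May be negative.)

After op 1 tick(5): ref=5.0000 raw=[10.0000 4.0000 4.5000]
After op 2 sync(1): ref=5.0000 raw=[10.0000 5.0000 4.5000]
After op 3 sync(0): ref=5.0000 raw=[5.0000 5.0000 4.5000]
Drift of clock 2 after op 3: 4.5000 - 5.0000 = -0.5000

Answer: -0.5000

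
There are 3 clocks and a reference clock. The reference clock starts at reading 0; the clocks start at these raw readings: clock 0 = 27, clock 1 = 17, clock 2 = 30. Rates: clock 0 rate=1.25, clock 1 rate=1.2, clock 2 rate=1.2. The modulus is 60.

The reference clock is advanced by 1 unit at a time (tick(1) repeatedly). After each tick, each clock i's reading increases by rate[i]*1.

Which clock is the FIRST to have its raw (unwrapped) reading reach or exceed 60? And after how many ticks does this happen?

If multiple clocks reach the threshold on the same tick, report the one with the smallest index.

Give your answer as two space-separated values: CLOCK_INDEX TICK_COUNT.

clock 0: start=27, rate=1.25, needs 60-27 = 33; ticks = ceil(33/1.25) = ceil(26.4000) = 27; reading at tick 27 = 27 + 1.25*27 = 60.7500
clock 1: start=17, rate=1.2, needs 60-17 = 43; ticks = ceil(43/1.2) = ceil(35.8333) = 36; reading at tick 36 = 17 + 1.2*36 = 60.2000
clock 2: start=30, rate=1.2, needs 60-30 = 30; ticks = ceil(30/1.2) = ceil(25.0000) = 25; reading at tick 25 = 30 + 1.2*25 = 60.0000
Minimum tick count = 25; winners = [2]; smallest index = 2

Answer: 2 25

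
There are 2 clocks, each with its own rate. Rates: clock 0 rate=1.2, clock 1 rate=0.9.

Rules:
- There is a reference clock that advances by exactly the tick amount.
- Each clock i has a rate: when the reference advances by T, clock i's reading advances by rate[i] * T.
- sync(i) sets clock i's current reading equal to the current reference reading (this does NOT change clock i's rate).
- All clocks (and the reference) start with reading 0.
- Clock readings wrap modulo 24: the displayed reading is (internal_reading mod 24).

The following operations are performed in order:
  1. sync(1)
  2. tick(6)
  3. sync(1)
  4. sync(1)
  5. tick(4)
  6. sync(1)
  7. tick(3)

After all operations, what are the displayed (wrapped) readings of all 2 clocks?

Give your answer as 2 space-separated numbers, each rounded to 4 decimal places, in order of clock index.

After op 1 sync(1): ref=0.0000 raw=[0.0000 0.0000]
After op 2 tick(6): ref=6.0000 raw=[7.2000 5.4000]
After op 3 sync(1): ref=6.0000 raw=[7.2000 6.0000]
After op 4 sync(1): ref=6.0000 raw=[7.2000 6.0000]
After op 5 tick(4): ref=10.0000 raw=[12.0000 9.6000]
After op 6 sync(1): ref=10.0000 raw=[12.0000 10.0000]
After op 7 tick(3): ref=13.0000 raw=[15.6000 12.7000]
Wrap final raw readings (mod 24): 15.6000 mod 24 = 15.6000; 12.7000 mod 24 = 12.7000

Answer: 15.6000 12.7000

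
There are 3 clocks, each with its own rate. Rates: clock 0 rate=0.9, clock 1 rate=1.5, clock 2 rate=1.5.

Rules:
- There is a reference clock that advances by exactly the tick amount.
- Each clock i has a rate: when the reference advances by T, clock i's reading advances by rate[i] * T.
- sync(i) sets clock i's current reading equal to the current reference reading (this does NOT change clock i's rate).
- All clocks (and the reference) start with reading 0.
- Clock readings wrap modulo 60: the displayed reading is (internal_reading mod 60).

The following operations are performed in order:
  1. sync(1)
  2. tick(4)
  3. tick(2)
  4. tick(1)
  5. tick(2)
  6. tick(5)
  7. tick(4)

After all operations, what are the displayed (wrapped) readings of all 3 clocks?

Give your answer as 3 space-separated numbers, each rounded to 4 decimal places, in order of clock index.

Answer: 16.2000 27.0000 27.0000

Derivation:
After op 1 sync(1): ref=0.0000 raw=[0.0000 0.0000 0.0000]
After op 2 tick(4): ref=4.0000 raw=[3.6000 6.0000 6.0000]
After op 3 tick(2): ref=6.0000 raw=[5.4000 9.0000 9.0000]
After op 4 tick(1): ref=7.0000 raw=[6.3000 10.5000 10.5000]
After op 5 tick(2): ref=9.0000 raw=[8.1000 13.5000 13.5000]
After op 6 tick(5): ref=14.0000 raw=[12.6000 21.0000 21.0000]
After op 7 tick(4): ref=18.0000 raw=[16.2000 27.0000 27.0000]
Wrap final raw readings (mod 60): 16.2000 mod 60 = 16.2000; 27.0000 mod 60 = 27.0000; 27.0000 mod 60 = 27.0000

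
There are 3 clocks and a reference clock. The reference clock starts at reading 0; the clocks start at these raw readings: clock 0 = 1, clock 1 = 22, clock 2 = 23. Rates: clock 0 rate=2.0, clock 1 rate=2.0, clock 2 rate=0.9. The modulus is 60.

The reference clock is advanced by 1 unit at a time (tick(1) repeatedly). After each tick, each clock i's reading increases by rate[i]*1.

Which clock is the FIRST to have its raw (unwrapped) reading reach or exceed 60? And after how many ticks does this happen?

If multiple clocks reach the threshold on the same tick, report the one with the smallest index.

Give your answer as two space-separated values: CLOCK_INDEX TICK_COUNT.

Answer: 1 19

Derivation:
clock 0: start=1, rate=2.0, needs 60-1 = 59; ticks = ceil(59/2.0) = ceil(29.5000) = 30; reading at tick 30 = 1 + 2.0*30 = 61.0000
clock 1: start=22, rate=2.0, needs 60-22 = 38; ticks = ceil(38/2.0) = ceil(19.0000) = 19; reading at tick 19 = 22 + 2.0*19 = 60.0000
clock 2: start=23, rate=0.9, needs 60-23 = 37; ticks = ceil(37/0.9) = ceil(41.1111) = 42; reading at tick 42 = 23 + 0.9*42 = 60.8000
Minimum tick count = 19; winners = [1]; smallest index = 1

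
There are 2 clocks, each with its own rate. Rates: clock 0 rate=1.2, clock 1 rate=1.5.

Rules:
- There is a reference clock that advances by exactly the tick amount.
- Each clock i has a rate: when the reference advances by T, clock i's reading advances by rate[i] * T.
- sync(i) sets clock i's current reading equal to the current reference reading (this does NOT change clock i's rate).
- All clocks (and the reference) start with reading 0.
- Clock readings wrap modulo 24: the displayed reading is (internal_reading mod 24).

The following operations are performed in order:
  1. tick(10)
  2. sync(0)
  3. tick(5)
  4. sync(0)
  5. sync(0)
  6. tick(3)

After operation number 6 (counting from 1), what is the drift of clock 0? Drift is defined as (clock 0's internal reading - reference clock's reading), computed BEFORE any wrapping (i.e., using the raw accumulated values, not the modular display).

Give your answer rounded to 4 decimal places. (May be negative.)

After op 1 tick(10): ref=10.0000 raw=[12.0000 15.0000]
After op 2 sync(0): ref=10.0000 raw=[10.0000 15.0000]
After op 3 tick(5): ref=15.0000 raw=[16.0000 22.5000]
After op 4 sync(0): ref=15.0000 raw=[15.0000 22.5000]
After op 5 sync(0): ref=15.0000 raw=[15.0000 22.5000]
After op 6 tick(3): ref=18.0000 raw=[18.6000 27.0000]
Drift of clock 0 after op 6: 18.6000 - 18.0000 = 0.6000

Answer: 0.6000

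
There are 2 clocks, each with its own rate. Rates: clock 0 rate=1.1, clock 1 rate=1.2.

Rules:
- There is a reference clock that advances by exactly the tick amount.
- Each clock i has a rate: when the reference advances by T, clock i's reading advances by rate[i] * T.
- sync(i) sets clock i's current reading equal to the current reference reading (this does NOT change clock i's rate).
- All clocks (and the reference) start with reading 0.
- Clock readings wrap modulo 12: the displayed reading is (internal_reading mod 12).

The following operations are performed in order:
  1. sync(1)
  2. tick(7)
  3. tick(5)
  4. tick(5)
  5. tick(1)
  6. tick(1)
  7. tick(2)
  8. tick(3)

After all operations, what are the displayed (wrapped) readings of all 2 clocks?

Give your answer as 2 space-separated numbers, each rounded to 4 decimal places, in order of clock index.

After op 1 sync(1): ref=0.0000 raw=[0.0000 0.0000]
After op 2 tick(7): ref=7.0000 raw=[7.7000 8.4000]
After op 3 tick(5): ref=12.0000 raw=[13.2000 14.4000]
After op 4 tick(5): ref=17.0000 raw=[18.7000 20.4000]
After op 5 tick(1): ref=18.0000 raw=[19.8000 21.6000]
After op 6 tick(1): ref=19.0000 raw=[20.9000 22.8000]
After op 7 tick(2): ref=21.0000 raw=[23.1000 25.2000]
After op 8 tick(3): ref=24.0000 raw=[26.4000 28.8000]
Wrap final raw readings (mod 12): 26.4000 mod 12 = 2.4000; 28.8000 mod 12 = 4.8000

Answer: 2.4000 4.8000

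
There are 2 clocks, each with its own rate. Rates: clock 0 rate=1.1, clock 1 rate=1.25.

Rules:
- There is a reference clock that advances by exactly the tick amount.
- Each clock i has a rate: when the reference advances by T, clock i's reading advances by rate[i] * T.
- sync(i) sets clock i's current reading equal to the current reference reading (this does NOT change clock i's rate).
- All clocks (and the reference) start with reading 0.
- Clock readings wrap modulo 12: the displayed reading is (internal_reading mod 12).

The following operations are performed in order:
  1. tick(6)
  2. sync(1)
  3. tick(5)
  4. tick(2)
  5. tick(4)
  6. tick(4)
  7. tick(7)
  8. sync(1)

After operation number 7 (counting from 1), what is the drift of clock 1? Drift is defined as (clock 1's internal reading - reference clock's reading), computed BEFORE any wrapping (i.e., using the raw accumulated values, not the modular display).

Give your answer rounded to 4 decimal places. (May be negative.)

After op 1 tick(6): ref=6.0000 raw=[6.6000 7.5000]
After op 2 sync(1): ref=6.0000 raw=[6.6000 6.0000]
After op 3 tick(5): ref=11.0000 raw=[12.1000 12.2500]
After op 4 tick(2): ref=13.0000 raw=[14.3000 14.7500]
After op 5 tick(4): ref=17.0000 raw=[18.7000 19.7500]
After op 6 tick(4): ref=21.0000 raw=[23.1000 24.7500]
After op 7 tick(7): ref=28.0000 raw=[30.8000 33.5000]
Drift of clock 1 after op 7: 33.5000 - 28.0000 = 5.5000

Answer: 5.5000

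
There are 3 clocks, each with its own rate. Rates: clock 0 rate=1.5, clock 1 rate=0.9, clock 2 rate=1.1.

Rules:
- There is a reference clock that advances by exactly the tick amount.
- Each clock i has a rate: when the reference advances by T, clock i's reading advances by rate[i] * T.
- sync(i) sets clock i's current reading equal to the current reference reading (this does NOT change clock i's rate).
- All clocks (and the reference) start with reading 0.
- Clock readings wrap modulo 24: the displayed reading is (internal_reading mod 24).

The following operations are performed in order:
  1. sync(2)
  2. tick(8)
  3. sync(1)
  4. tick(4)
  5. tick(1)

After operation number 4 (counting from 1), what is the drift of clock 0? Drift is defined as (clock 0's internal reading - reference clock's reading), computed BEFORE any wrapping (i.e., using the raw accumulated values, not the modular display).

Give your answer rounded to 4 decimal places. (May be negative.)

After op 1 sync(2): ref=0.0000 raw=[0.0000 0.0000 0.0000]
After op 2 tick(8): ref=8.0000 raw=[12.0000 7.2000 8.8000]
After op 3 sync(1): ref=8.0000 raw=[12.0000 8.0000 8.8000]
After op 4 tick(4): ref=12.0000 raw=[18.0000 11.6000 13.2000]
Drift of clock 0 after op 4: 18.0000 - 12.0000 = 6.0000

Answer: 6.0000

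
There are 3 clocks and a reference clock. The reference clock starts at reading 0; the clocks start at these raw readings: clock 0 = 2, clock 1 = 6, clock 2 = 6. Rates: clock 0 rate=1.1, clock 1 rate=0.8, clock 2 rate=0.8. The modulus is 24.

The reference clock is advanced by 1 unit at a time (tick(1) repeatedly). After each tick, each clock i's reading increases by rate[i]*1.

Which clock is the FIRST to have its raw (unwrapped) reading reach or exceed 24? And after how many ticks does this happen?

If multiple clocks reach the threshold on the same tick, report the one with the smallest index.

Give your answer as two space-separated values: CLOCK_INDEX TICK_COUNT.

clock 0: start=2, rate=1.1, needs 24-2 = 22; ticks = ceil(22/1.1) = ceil(20.0000) = 20; reading at tick 20 = 2 + 1.1*20 = 24.0000
clock 1: start=6, rate=0.8, needs 24-6 = 18; ticks = ceil(18/0.8) = ceil(22.5000) = 23; reading at tick 23 = 6 + 0.8*23 = 24.4000
clock 2: start=6, rate=0.8, needs 24-6 = 18; ticks = ceil(18/0.8) = ceil(22.5000) = 23; reading at tick 23 = 6 + 0.8*23 = 24.4000
Minimum tick count = 20; winners = [0]; smallest index = 0

Answer: 0 20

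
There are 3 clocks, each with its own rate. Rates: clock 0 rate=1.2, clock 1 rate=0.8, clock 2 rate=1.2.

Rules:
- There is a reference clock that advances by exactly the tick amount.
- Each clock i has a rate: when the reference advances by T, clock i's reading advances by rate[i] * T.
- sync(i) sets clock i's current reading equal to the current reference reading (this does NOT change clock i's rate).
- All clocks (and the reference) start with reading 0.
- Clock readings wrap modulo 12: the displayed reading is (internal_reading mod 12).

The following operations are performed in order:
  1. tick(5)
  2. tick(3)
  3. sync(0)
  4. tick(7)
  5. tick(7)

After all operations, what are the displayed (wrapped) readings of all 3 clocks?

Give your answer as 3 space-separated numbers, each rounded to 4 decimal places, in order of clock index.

Answer: 0.8000 5.6000 2.4000

Derivation:
After op 1 tick(5): ref=5.0000 raw=[6.0000 4.0000 6.0000]
After op 2 tick(3): ref=8.0000 raw=[9.6000 6.4000 9.6000]
After op 3 sync(0): ref=8.0000 raw=[8.0000 6.4000 9.6000]
After op 4 tick(7): ref=15.0000 raw=[16.4000 12.0000 18.0000]
After op 5 tick(7): ref=22.0000 raw=[24.8000 17.6000 26.4000]
Wrap final raw readings (mod 12): 24.8000 mod 12 = 0.8000; 17.6000 mod 12 = 5.6000; 26.4000 mod 12 = 2.4000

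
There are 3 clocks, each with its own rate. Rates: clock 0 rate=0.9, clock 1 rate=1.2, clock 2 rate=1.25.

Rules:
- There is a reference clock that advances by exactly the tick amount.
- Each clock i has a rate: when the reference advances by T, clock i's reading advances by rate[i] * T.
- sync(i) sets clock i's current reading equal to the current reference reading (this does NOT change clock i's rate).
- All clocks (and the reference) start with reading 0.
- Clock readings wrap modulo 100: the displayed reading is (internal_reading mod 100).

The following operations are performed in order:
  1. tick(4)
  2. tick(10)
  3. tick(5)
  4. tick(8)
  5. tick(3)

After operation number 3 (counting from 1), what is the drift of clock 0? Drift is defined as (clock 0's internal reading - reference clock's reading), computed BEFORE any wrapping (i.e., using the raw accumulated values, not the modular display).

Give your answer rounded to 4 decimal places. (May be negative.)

After op 1 tick(4): ref=4.0000 raw=[3.6000 4.8000 5.0000]
After op 2 tick(10): ref=14.0000 raw=[12.6000 16.8000 17.5000]
After op 3 tick(5): ref=19.0000 raw=[17.1000 22.8000 23.7500]
Drift of clock 0 after op 3: 17.1000 - 19.0000 = -1.9000

Answer: -1.9000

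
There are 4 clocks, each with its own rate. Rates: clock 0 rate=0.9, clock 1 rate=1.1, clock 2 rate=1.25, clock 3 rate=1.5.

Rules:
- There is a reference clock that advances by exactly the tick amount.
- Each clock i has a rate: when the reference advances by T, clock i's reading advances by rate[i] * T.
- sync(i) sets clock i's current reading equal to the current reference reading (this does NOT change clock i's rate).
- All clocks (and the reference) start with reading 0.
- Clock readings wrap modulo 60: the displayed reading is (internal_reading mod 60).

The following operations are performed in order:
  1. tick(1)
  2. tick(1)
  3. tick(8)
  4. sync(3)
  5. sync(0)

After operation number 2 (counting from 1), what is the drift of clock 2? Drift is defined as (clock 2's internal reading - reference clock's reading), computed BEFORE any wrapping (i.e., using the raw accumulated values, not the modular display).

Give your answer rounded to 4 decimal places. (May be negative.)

Answer: 0.5000

Derivation:
After op 1 tick(1): ref=1.0000 raw=[0.9000 1.1000 1.2500 1.5000]
After op 2 tick(1): ref=2.0000 raw=[1.8000 2.2000 2.5000 3.0000]
Drift of clock 2 after op 2: 2.5000 - 2.0000 = 0.5000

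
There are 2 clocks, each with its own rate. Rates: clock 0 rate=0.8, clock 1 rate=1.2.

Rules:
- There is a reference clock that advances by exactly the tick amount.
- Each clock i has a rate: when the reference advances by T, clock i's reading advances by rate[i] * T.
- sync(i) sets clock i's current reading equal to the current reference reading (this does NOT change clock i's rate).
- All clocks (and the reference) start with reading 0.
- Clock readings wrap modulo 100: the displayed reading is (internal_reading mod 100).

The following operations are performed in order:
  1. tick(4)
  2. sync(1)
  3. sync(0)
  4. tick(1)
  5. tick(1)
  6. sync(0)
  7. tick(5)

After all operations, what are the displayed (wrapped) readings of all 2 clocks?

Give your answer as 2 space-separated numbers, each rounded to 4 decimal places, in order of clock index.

After op 1 tick(4): ref=4.0000 raw=[3.2000 4.8000]
After op 2 sync(1): ref=4.0000 raw=[3.2000 4.0000]
After op 3 sync(0): ref=4.0000 raw=[4.0000 4.0000]
After op 4 tick(1): ref=5.0000 raw=[4.8000 5.2000]
After op 5 tick(1): ref=6.0000 raw=[5.6000 6.4000]
After op 6 sync(0): ref=6.0000 raw=[6.0000 6.4000]
After op 7 tick(5): ref=11.0000 raw=[10.0000 12.4000]
Wrap final raw readings (mod 100): 10.0000 mod 100 = 10.0000; 12.4000 mod 100 = 12.4000

Answer: 10.0000 12.4000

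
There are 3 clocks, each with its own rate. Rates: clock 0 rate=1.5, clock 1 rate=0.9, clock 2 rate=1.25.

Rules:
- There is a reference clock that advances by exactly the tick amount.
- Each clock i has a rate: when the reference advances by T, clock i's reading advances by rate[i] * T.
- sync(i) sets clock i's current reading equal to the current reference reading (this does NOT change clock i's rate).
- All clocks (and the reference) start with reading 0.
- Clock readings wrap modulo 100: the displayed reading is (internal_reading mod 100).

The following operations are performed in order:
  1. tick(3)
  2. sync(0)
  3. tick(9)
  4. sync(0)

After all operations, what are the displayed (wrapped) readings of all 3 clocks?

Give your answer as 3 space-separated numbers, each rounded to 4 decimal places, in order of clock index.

Answer: 12.0000 10.8000 15.0000

Derivation:
After op 1 tick(3): ref=3.0000 raw=[4.5000 2.7000 3.7500]
After op 2 sync(0): ref=3.0000 raw=[3.0000 2.7000 3.7500]
After op 3 tick(9): ref=12.0000 raw=[16.5000 10.8000 15.0000]
After op 4 sync(0): ref=12.0000 raw=[12.0000 10.8000 15.0000]
Wrap final raw readings (mod 100): 12.0000 mod 100 = 12.0000; 10.8000 mod 100 = 10.8000; 15.0000 mod 100 = 15.0000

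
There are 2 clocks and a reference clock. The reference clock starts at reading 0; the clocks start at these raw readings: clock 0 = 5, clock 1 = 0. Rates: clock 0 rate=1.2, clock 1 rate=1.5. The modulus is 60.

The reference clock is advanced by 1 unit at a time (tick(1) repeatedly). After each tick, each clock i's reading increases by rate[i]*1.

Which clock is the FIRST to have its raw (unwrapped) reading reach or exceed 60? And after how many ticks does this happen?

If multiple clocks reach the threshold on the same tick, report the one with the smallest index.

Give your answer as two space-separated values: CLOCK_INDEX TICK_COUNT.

Answer: 1 40

Derivation:
clock 0: start=5, rate=1.2, needs 60-5 = 55; ticks = ceil(55/1.2) = ceil(45.8333) = 46; reading at tick 46 = 5 + 1.2*46 = 60.2000
clock 1: start=0, rate=1.5, needs 60-0 = 60; ticks = ceil(60/1.5) = ceil(40.0000) = 40; reading at tick 40 = 0 + 1.5*40 = 60.0000
Minimum tick count = 40; winners = [1]; smallest index = 1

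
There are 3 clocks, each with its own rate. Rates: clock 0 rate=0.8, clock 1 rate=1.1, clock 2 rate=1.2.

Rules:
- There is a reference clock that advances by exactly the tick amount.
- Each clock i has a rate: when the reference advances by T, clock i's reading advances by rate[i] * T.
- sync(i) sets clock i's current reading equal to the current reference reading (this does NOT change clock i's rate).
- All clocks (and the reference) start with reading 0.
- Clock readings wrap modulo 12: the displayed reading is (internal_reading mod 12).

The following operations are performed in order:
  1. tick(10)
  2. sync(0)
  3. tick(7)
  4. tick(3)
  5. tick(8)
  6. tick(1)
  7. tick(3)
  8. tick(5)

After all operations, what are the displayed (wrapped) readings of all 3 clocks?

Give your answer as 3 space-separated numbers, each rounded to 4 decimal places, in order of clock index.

After op 1 tick(10): ref=10.0000 raw=[8.0000 11.0000 12.0000]
After op 2 sync(0): ref=10.0000 raw=[10.0000 11.0000 12.0000]
After op 3 tick(7): ref=17.0000 raw=[15.6000 18.7000 20.4000]
After op 4 tick(3): ref=20.0000 raw=[18.0000 22.0000 24.0000]
After op 5 tick(8): ref=28.0000 raw=[24.4000 30.8000 33.6000]
After op 6 tick(1): ref=29.0000 raw=[25.2000 31.9000 34.8000]
After op 7 tick(3): ref=32.0000 raw=[27.6000 35.2000 38.4000]
After op 8 tick(5): ref=37.0000 raw=[31.6000 40.7000 44.4000]
Wrap final raw readings (mod 12): 31.6000 mod 12 = 7.6000; 40.7000 mod 12 = 4.7000; 44.4000 mod 12 = 8.4000

Answer: 7.6000 4.7000 8.4000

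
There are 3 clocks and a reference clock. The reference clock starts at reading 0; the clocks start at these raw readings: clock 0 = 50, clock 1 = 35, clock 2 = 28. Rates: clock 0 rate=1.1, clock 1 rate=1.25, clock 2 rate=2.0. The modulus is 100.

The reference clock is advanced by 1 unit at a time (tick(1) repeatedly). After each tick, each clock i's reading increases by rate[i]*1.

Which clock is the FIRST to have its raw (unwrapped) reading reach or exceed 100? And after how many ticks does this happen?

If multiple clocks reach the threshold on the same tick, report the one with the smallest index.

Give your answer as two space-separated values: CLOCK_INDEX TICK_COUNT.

Answer: 2 36

Derivation:
clock 0: start=50, rate=1.1, needs 100-50 = 50; ticks = ceil(50/1.1) = ceil(45.4545) = 46; reading at tick 46 = 50 + 1.1*46 = 100.6000
clock 1: start=35, rate=1.25, needs 100-35 = 65; ticks = ceil(65/1.25) = ceil(52.0000) = 52; reading at tick 52 = 35 + 1.25*52 = 100.0000
clock 2: start=28, rate=2.0, needs 100-28 = 72; ticks = ceil(72/2.0) = ceil(36.0000) = 36; reading at tick 36 = 28 + 2.0*36 = 100.0000
Minimum tick count = 36; winners = [2]; smallest index = 2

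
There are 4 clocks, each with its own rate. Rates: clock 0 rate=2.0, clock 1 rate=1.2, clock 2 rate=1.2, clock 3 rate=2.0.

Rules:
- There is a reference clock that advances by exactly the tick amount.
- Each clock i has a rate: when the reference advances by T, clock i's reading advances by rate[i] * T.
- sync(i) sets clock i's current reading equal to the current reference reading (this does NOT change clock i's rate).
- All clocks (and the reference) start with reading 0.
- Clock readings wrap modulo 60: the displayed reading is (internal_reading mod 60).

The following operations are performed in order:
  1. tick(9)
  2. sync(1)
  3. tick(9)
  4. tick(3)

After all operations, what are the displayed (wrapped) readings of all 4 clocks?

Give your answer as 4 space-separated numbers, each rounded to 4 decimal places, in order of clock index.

Answer: 42.0000 23.4000 25.2000 42.0000

Derivation:
After op 1 tick(9): ref=9.0000 raw=[18.0000 10.8000 10.8000 18.0000]
After op 2 sync(1): ref=9.0000 raw=[18.0000 9.0000 10.8000 18.0000]
After op 3 tick(9): ref=18.0000 raw=[36.0000 19.8000 21.6000 36.0000]
After op 4 tick(3): ref=21.0000 raw=[42.0000 23.4000 25.2000 42.0000]
Wrap final raw readings (mod 60): 42.0000 mod 60 = 42.0000; 23.4000 mod 60 = 23.4000; 25.2000 mod 60 = 25.2000; 42.0000 mod 60 = 42.0000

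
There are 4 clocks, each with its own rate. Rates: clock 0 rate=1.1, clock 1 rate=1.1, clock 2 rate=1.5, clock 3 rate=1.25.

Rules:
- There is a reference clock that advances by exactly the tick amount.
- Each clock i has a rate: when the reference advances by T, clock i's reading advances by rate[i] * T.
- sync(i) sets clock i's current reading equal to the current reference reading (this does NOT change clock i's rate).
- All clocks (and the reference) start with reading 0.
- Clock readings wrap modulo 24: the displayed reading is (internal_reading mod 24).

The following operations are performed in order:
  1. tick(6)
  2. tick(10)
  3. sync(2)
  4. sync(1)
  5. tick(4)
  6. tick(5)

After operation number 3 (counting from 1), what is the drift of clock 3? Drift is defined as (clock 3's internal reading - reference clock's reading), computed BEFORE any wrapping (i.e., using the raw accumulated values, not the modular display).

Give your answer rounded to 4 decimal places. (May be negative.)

Answer: 4.0000

Derivation:
After op 1 tick(6): ref=6.0000 raw=[6.6000 6.6000 9.0000 7.5000]
After op 2 tick(10): ref=16.0000 raw=[17.6000 17.6000 24.0000 20.0000]
After op 3 sync(2): ref=16.0000 raw=[17.6000 17.6000 16.0000 20.0000]
Drift of clock 3 after op 3: 20.0000 - 16.0000 = 4.0000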